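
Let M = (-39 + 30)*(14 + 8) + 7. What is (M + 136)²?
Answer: 3025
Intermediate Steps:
M = -191 (M = -9*22 + 7 = -198 + 7 = -191)
(M + 136)² = (-191 + 136)² = (-55)² = 3025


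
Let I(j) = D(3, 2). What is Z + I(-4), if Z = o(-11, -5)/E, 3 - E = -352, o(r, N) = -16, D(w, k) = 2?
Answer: 694/355 ≈ 1.9549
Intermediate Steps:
I(j) = 2
E = 355 (E = 3 - 1*(-352) = 3 + 352 = 355)
Z = -16/355 ≈ -0.045070
Z + I(-4) = -16/355 + 2 = 694/355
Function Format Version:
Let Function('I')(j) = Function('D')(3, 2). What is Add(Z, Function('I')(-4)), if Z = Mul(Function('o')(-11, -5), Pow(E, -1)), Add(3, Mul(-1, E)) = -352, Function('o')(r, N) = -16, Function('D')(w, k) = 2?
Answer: Rational(694, 355) ≈ 1.9549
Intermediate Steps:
Function('I')(j) = 2
E = 355 (E = Add(3, Mul(-1, -352)) = Add(3, 352) = 355)
Z = Rational(-16, 355) (Z = Mul(-16, Pow(355, -1)) = Mul(-16, Rational(1, 355)) = Rational(-16, 355) ≈ -0.045070)
Add(Z, Function('I')(-4)) = Add(Rational(-16, 355), 2) = Rational(694, 355)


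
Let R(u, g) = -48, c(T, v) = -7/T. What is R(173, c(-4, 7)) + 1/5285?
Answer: -253679/5285 ≈ -48.000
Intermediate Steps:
R(173, c(-4, 7)) + 1/5285 = -48 + 1/5285 = -253679/5285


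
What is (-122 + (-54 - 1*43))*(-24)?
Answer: 5256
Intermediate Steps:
(-122 + (-54 - 1*43))*(-24) = (-122 + (-54 - 43))*(-24) = (-122 - 97)*(-24) = -219*(-24) = 5256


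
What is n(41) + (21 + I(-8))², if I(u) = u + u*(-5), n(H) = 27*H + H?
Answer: 3957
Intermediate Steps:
n(H) = 28*H
I(u) = -4*u (I(u) = u - 5*u = -4*u)
n(41) + (21 + I(-8))² = 28*41 + (21 - 4*(-8))² = 1148 + (21 + 32)² = 1148 + 53² = 1148 + 2809 = 3957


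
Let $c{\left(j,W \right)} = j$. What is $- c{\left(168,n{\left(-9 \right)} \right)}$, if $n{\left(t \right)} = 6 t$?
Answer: $-168$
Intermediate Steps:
$- c{\left(168,n{\left(-9 \right)} \right)} = \left(-1\right) 168 = -168$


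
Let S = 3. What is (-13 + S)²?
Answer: 100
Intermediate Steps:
(-13 + S)² = (-13 + 3)² = (-10)² = 100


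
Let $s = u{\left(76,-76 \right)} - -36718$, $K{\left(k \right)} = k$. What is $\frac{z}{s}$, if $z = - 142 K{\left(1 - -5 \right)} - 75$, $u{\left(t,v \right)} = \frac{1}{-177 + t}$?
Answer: $- \frac{93627}{3708517} \approx -0.025246$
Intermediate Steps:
$s = \frac{3708517}{101}$ ($s = \frac{1}{-177 + 76} - -36718 = \frac{1}{-101} + 36718 = - \frac{1}{101} + 36718 = \frac{3708517}{101} \approx 36718.0$)
$z = -927$ ($z = - 142 \left(1 - -5\right) - 75 = - 142 \left(1 + 5\right) - 75 = \left(-142\right) 6 - 75 = -852 - 75 = -927$)
$\frac{z}{s} = - \frac{927}{\frac{3708517}{101}} = \left(-927\right) \frac{101}{3708517} = - \frac{93627}{3708517}$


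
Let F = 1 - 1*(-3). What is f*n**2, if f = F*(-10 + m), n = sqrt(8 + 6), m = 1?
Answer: -504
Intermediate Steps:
F = 4 (F = 1 + 3 = 4)
n = sqrt(14) ≈ 3.7417
f = -36 (f = 4*(-10 + 1) = 4*(-9) = -36)
f*n**2 = -36*(sqrt(14))**2 = -36*14 = -504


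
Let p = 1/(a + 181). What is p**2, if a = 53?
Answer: 1/54756 ≈ 1.8263e-5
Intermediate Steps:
p = 1/234 (p = 1/(53 + 181) = 1/234 ≈ 0.0042735)
p**2 = (1/234)**2 = 1/54756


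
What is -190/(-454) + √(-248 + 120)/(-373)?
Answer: 95/227 - 8*I*√2/373 ≈ 0.4185 - 0.030332*I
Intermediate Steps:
-190/(-454) + √(-248 + 120)/(-373) = -190*(-1/454) + √(-128)*(-1/373) = 95/227 + (8*I*√2)*(-1/373) = 95/227 - 8*I*√2/373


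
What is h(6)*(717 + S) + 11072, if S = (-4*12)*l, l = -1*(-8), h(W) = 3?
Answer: 12071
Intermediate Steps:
l = 8
S = -384 (S = -4*12*8 = -48*8 = -384)
h(6)*(717 + S) + 11072 = 3*(717 - 384) + 11072 = 3*333 + 11072 = 999 + 11072 = 12071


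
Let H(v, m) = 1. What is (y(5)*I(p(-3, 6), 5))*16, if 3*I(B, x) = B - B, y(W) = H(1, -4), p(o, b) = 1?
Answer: 0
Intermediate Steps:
y(W) = 1
I(B, x) = 0 (I(B, x) = (B - B)/3 = (1/3)*0 = 0)
(y(5)*I(p(-3, 6), 5))*16 = (1*0)*16 = 0*16 = 0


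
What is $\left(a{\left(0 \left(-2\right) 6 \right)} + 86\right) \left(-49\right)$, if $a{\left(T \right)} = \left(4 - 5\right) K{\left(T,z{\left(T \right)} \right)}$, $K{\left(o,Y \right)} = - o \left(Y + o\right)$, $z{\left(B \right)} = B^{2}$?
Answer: $-4214$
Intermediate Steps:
$K{\left(o,Y \right)} = - o \left(Y + o\right)$
$a{\left(T \right)} = T \left(T + T^{2}\right)$ ($a{\left(T \right)} = \left(4 - 5\right) \left(- T \left(T^{2} + T\right)\right) = - \left(-1\right) T \left(T + T^{2}\right) = T \left(T + T^{2}\right)$)
$\left(a{\left(0 \left(-2\right) 6 \right)} + 86\right) \left(-49\right) = \left(\left(0 \left(-2\right) 6\right)^{2} \left(1 + 0 \left(-2\right) 6\right) + 86\right) \left(-49\right) = \left(\left(0 \cdot 6\right)^{2} \left(1 + 0 \cdot 6\right) + 86\right) \left(-49\right) = \left(0^{2} \left(1 + 0\right) + 86\right) \left(-49\right) = \left(0 \cdot 1 + 86\right) \left(-49\right) = \left(0 + 86\right) \left(-49\right) = 86 \left(-49\right) = -4214$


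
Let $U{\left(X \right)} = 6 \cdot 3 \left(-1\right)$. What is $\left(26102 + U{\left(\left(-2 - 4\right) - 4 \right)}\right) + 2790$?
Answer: $28874$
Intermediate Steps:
$U{\left(X \right)} = -18$ ($U{\left(X \right)} = 18 \left(-1\right) = -18$)
$\left(26102 + U{\left(\left(-2 - 4\right) - 4 \right)}\right) + 2790 = \left(26102 - 18\right) + 2790 = 26084 + 2790 = 28874$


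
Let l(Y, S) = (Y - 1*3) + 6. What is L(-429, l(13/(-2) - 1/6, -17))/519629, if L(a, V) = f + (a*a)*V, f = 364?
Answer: -674453/519629 ≈ -1.2980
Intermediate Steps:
l(Y, S) = 3 + Y (l(Y, S) = (Y - 3) + 6 = (-3 + Y) + 6 = 3 + Y)
L(a, V) = 364 + V*a² (L(a, V) = 364 + (a*a)*V = 364 + a²*V = 364 + V*a²)
L(-429, l(13/(-2) - 1/6, -17))/519629 = (364 + (3 + (13/(-2) - 1/6))*(-429)²)/519629 = (364 + (3 + (13*(-½) - 1*⅙))*184041)*(1/519629) = (364 + (3 + (-13/2 - ⅙))*184041)*(1/519629) = (364 + (3 - 20/3)*184041)*(1/519629) = (364 - 11/3*184041)*(1/519629) = (364 - 674817)*(1/519629) = -674453*1/519629 = -674453/519629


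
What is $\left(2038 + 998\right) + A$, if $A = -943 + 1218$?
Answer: $3311$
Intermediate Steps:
$A = 275$
$\left(2038 + 998\right) + A = \left(2038 + 998\right) + 275 = 3036 + 275 = 3311$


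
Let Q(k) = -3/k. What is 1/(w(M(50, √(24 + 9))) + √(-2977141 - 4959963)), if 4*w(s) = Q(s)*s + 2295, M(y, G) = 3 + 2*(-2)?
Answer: 573/8265433 - 4*I*√496069/8265433 ≈ 6.9325e-5 - 0.00034085*I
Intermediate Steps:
M(y, G) = -1 (M(y, G) = 3 - 4 = -1)
w(s) = 573 (w(s) = ((-3/s)*s + 2295)/4 = (-3 + 2295)/4 = (¼)*2292 = 573)
1/(w(M(50, √(24 + 9))) + √(-2977141 - 4959963)) = 1/(573 + √(-2977141 - 4959963)) = 1/(573 + √(-7937104)) = 1/(573 + 4*I*√496069)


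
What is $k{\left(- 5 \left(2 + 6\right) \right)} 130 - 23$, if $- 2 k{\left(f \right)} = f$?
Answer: $2577$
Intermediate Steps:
$k{\left(f \right)} = - \frac{f}{2}$
$k{\left(- 5 \left(2 + 6\right) \right)} 130 - 23 = - \frac{\left(-5\right) \left(2 + 6\right)}{2} \cdot 130 - 23 = - \frac{\left(-5\right) 8}{2} \cdot 130 - 23 = \left(- \frac{1}{2}\right) \left(-40\right) 130 - 23 = 20 \cdot 130 - 23 = 2600 - 23 = 2577$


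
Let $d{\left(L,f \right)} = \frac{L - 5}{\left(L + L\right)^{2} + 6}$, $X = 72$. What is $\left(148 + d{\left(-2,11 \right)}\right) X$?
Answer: $\frac{116964}{11} \approx 10633.0$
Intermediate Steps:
$d{\left(L,f \right)} = \frac{-5 + L}{6 + 4 L^{2}}$ ($d{\left(L,f \right)} = \frac{-5 + L}{\left(2 L\right)^{2} + 6} = \frac{-5 + L}{4 L^{2} + 6} = \frac{-5 + L}{6 + 4 L^{2}}$)
$\left(148 + d{\left(-2,11 \right)}\right) X = \left(148 + \frac{-5 - 2}{2 \left(3 + 2 \left(-2\right)^{2}\right)}\right) 72 = \left(148 + \frac{1}{2} \frac{1}{3 + 2 \cdot 4} \left(-7\right)\right) 72 = \left(148 + \frac{1}{2} \frac{1}{3 + 8} \left(-7\right)\right) 72 = \left(148 + \frac{1}{2} \cdot \frac{1}{11} \left(-7\right)\right) 72 = \left(148 - \frac{7}{22}\right) 72 = \frac{3249}{22} \cdot 72 = \frac{116964}{11}$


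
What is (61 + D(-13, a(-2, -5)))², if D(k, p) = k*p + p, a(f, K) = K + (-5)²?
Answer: 32041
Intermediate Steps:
a(f, K) = 25 + K (a(f, K) = K + 25 = 25 + K)
D(k, p) = p + k*p
(61 + D(-13, a(-2, -5)))² = (61 + (25 - 5)*(1 - 13))² = (61 + 20*(-12))² = (61 - 240)² = (-179)² = 32041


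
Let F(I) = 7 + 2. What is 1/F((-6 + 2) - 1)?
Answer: 1/9 ≈ 0.11111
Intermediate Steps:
F(I) = 9
1/F((-6 + 2) - 1) = 1/9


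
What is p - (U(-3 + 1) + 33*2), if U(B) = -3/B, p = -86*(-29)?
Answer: 4853/2 ≈ 2426.5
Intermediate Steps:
p = 2494
p - (U(-3 + 1) + 33*2) = 2494 - (-3/(-3 + 1) + 33*2) = 2494 - (-3/(-2) + 66) = 2494 - (-3*(-½) + 66) = 2494 - (3/2 + 66) = 2494 - 1*135/2 = 2494 - 135/2 = 4853/2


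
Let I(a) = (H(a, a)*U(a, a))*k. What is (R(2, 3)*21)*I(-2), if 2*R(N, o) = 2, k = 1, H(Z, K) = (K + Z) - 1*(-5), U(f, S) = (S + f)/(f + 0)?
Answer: 42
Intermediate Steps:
U(f, S) = (S + f)/f
H(Z, K) = 5 + K + Z (H(Z, K) = (K + Z) + 5 = 5 + K + Z)
R(N, o) = 1 (R(N, o) = (½)*2 = 1)
I(a) = 10 + 4*a (I(a) = ((5 + a + a)*((a + a)/a))*1 = ((5 + 2*a)*((2*a)/a))*1 = ((5 + 2*a)*2)*1 = (10 + 4*a)*1 = 10 + 4*a)
(R(2, 3)*21)*I(-2) = (1*21)*(10 + 4*(-2)) = 21*(10 - 8) = 21*2 = 42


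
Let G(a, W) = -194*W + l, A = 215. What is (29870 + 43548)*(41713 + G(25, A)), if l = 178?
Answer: 13288658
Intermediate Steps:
G(a, W) = 178 - 194*W (G(a, W) = -194*W + 178 = 178 - 194*W)
(29870 + 43548)*(41713 + G(25, A)) = (29870 + 43548)*(41713 + (178 - 194*215)) = 73418*(41713 + (178 - 41710)) = 73418*(41713 - 41532) = 73418*181 = 13288658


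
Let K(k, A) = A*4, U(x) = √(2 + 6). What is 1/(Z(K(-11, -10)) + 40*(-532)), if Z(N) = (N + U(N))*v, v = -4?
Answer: -165/3484799 + √2/55756784 ≈ -4.7323e-5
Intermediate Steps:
U(x) = 2*√2 (U(x) = √8 = 2*√2)
K(k, A) = 4*A
Z(N) = -8*√2 - 4*N (Z(N) = (N + 2*√2)*(-4) = -8*√2 - 4*N)
1/(Z(K(-11, -10)) + 40*(-532)) = 1/((-8*√2 - 16*(-10)) + 40*(-532)) = 1/((-8*√2 - 4*(-40)) - 21280) = 1/((-8*√2 + 160) - 21280) = 1/((160 - 8*√2) - 21280) = 1/(-21120 - 8*√2)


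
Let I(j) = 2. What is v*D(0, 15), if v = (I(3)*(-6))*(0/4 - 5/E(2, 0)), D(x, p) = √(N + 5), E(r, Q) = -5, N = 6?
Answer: -12*√11 ≈ -39.799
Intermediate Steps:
D(x, p) = √11 (D(x, p) = √(6 + 5) = √11)
v = -12 (v = (2*(-6))*(0/4 - 5/(-5)) = -12*(0*(¼) - 5*(-⅕)) = -12*(0 + 1) = -12*1 = -12)
v*D(0, 15) = -12*√11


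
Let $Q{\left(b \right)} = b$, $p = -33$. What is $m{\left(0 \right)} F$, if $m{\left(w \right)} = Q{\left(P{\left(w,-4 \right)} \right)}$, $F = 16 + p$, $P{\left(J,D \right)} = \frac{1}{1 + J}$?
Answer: $-17$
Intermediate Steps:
$F = -17$ ($F = 16 - 33 = -17$)
$m{\left(w \right)} = \frac{1}{1 + w}$
$m{\left(0 \right)} F = \frac{1}{1 + 0} \left(-17\right) = 1^{-1} \left(-17\right) = 1 \left(-17\right) = -17$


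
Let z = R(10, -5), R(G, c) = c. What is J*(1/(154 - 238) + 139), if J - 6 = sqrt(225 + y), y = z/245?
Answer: 11675/14 + 11675*sqrt(689)/147 ≈ 2918.7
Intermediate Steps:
z = -5
y = -1/49 (y = -5/245 = -5*1/245 = -1/49 ≈ -0.020408)
J = 6 + 4*sqrt(689)/7 (J = 6 + sqrt(225 - 1/49) = 6 + sqrt(11024/49) = 6 + 4*sqrt(689)/7 ≈ 20.999)
J*(1/(154 - 238) + 139) = (6 + 4*sqrt(689)/7)*(1/(154 - 238) + 139) = (6 + 4*sqrt(689)/7)*(1/(-84) + 139) = (6 + 4*sqrt(689)/7)*(-1/84 + 139) = (6 + 4*sqrt(689)/7)*(11675/84) = 11675/14 + 11675*sqrt(689)/147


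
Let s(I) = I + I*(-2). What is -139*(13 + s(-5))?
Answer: -2502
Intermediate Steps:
s(I) = -I (s(I) = I - 2*I = -I)
-139*(13 + s(-5)) = -139*(13 - 1*(-5)) = -139*(13 + 5) = -139*18 = -2502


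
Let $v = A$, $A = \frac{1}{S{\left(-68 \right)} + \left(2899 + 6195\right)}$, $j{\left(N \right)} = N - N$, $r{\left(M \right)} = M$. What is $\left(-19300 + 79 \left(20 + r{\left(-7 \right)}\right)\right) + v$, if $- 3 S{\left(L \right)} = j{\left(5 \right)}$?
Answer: $- \frac{166174661}{9094} \approx -18273.0$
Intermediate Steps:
$j{\left(N \right)} = 0$
$S{\left(L \right)} = 0$ ($S{\left(L \right)} = \left(- \frac{1}{3}\right) 0 = 0$)
$A = \frac{1}{9094}$ ($A = \frac{1}{0 + \left(2899 + 6195\right)} = \frac{1}{0 + 9094} = \frac{1}{9094} \approx 0.00010996$)
$v = \frac{1}{9094} \approx 0.00010996$
$\left(-19300 + 79 \left(20 + r{\left(-7 \right)}\right)\right) + v = \left(-19300 + 79 \left(20 - 7\right)\right) + \frac{1}{9094} = \left(-19300 + 79 \cdot 13\right) + \frac{1}{9094} = \left(-19300 + 1027\right) + \frac{1}{9094} = -18273 + \frac{1}{9094} = - \frac{166174661}{9094}$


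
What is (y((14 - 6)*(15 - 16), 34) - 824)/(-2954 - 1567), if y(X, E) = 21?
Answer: 73/411 ≈ 0.17762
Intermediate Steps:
(y((14 - 6)*(15 - 16), 34) - 824)/(-2954 - 1567) = (21 - 824)/(-2954 - 1567) = -803/(-4521) = -803*(-1/4521) = 73/411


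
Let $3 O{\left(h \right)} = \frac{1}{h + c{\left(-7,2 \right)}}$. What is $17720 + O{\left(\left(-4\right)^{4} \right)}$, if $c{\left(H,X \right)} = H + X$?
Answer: $\frac{13343161}{753} \approx 17720.0$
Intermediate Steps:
$O{\left(h \right)} = \frac{1}{3 \left(-5 + h\right)}$ ($O{\left(h \right)} = \frac{1}{3 \left(h + \left(-7 + 2\right)\right)} = \frac{1}{3 \left(h - 5\right)} = \frac{1}{3 \left(-5 + h\right)}$)
$17720 + O{\left(\left(-4\right)^{4} \right)} = 17720 + \frac{1}{3 \left(-5 + \left(-4\right)^{4}\right)} = 17720 + \frac{1}{3 \left(-5 + 256\right)} = 17720 + \frac{1}{3 \cdot 251} = 17720 + \frac{1}{3} \cdot \frac{1}{251} = 17720 + \frac{1}{753} = \frac{13343161}{753}$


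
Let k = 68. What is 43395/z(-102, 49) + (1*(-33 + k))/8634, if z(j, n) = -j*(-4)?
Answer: -62443025/587112 ≈ -106.36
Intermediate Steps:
z(j, n) = 4*j
43395/z(-102, 49) + (1*(-33 + k))/8634 = 43395/((4*(-102))) + (1*(-33 + 68))/8634 = 43395/(-408) + (1*35)*(1/8634) = 43395*(-1/408) + 35*(1/8634) = -14465/136 + 35/8634 = -62443025/587112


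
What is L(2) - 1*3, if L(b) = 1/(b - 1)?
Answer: -2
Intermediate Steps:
L(b) = 1/(-1 + b)
L(2) - 1*3 = 1/(-1 + 2) - 1*3 = 1/1 - 3 = 1 - 3 = -2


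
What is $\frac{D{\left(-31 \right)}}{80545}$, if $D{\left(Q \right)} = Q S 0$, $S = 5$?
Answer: $0$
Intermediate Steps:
$D{\left(Q \right)} = 0$ ($D{\left(Q \right)} = Q 5 \cdot 0 = 5 Q 0 = 0$)
$\frac{D{\left(-31 \right)}}{80545} = \frac{0}{80545} = 0 \cdot \frac{1}{80545} = 0$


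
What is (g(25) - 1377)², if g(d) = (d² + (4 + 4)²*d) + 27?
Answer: 765625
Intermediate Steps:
g(d) = 27 + d² + 64*d (g(d) = (d² + 8²*d) + 27 = (d² + 64*d) + 27 = 27 + d² + 64*d)
(g(25) - 1377)² = ((27 + 25² + 64*25) - 1377)² = ((27 + 625 + 1600) - 1377)² = (2252 - 1377)² = 875² = 765625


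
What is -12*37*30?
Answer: -13320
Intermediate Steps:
-12*37*30 = -444*30 = -13320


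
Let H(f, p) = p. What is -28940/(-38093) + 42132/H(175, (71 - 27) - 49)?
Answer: -1604789576/190465 ≈ -8425.6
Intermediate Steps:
-28940/(-38093) + 42132/H(175, (71 - 27) - 49) = -28940/(-38093) + 42132/((71 - 27) - 49) = -28940*(-1/38093) + 42132/(44 - 49) = 28940/38093 + 42132/(-5) = 28940/38093 + 42132*(-⅕) = 28940/38093 - 42132/5 = -1604789576/190465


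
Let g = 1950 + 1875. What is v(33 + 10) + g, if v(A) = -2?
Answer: 3823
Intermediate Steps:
g = 3825
v(33 + 10) + g = -2 + 3825 = 3823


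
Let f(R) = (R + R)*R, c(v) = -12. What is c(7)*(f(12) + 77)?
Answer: -4380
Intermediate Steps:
f(R) = 2*R² (f(R) = (2*R)*R = 2*R²)
c(7)*(f(12) + 77) = -12*(2*12² + 77) = -12*(2*144 + 77) = -12*(288 + 77) = -12*365 = -4380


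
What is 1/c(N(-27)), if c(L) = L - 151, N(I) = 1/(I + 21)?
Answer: -6/907 ≈ -0.0066152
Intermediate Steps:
N(I) = 1/(21 + I)
c(L) = -151 + L
1/c(N(-27)) = 1/(-151 + 1/(21 - 27)) = 1/(-151 + 1/(-6)) = 1/(-151 - ⅙) = 1/(-907/6) = -6/907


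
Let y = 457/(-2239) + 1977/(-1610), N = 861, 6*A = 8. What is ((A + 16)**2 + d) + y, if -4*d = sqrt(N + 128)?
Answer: 9700891703/32443110 - sqrt(989)/4 ≈ 291.15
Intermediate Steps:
A = 4/3 (A = (1/6)*8 = 4/3 ≈ 1.3333)
y = -5162273/3604790 (y = 457*(-1/2239) + 1977*(-1/1610) = -457/2239 - 1977/1610 = -5162273/3604790 ≈ -1.4321)
d = -sqrt(989)/4 (d = -sqrt(861 + 128)/4 = -sqrt(989)/4 ≈ -7.8621)
((A + 16)**2 + d) + y = ((4/3 + 16)**2 - sqrt(989)/4) - 5162273/3604790 = ((52/3)**2 - sqrt(989)/4) - 5162273/3604790 = (2704/9 - sqrt(989)/4) - 5162273/3604790 = 9700891703/32443110 - sqrt(989)/4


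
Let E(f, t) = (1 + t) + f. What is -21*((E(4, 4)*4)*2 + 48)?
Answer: -2520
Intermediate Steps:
E(f, t) = 1 + f + t
-21*((E(4, 4)*4)*2 + 48) = -21*(((1 + 4 + 4)*4)*2 + 48) = -21*((9*4)*2 + 48) = -21*(36*2 + 48) = -21*(72 + 48) = -21*120 = -2520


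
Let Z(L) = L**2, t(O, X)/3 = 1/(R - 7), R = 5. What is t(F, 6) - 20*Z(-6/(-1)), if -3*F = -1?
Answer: -1443/2 ≈ -721.50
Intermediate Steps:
F = 1/3 (F = -1/3*(-1) = 1/3 ≈ 0.33333)
t(O, X) = -3/2 (t(O, X) = 3/(5 - 7) = 3/(-2) = 3*(-1/2) = -3/2)
t(F, 6) - 20*Z(-6/(-1)) = -3/2 - 20*(-6/(-1))**2 = -3/2 - 20*(-6*(-1))**2 = -3/2 - 20*6**2 = -3/2 - 20*36 = -3/2 - 720 = -1443/2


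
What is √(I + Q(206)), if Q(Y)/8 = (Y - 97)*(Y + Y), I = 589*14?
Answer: √367510 ≈ 606.23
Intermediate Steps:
I = 8246
Q(Y) = 16*Y*(-97 + Y) (Q(Y) = 8*((Y - 97)*(Y + Y)) = 8*((-97 + Y)*(2*Y)) = 8*(2*Y*(-97 + Y)) = 16*Y*(-97 + Y))
√(I + Q(206)) = √(8246 + 16*206*(-97 + 206)) = √(8246 + 16*206*109) = √(8246 + 359264) = √367510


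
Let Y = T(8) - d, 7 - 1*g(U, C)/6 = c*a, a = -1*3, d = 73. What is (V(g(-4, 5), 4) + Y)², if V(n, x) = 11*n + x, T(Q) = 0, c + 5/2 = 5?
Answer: 788544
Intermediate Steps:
c = 5/2 (c = -5/2 + 5 = 5/2 ≈ 2.5000)
a = -3
g(U, C) = 87 (g(U, C) = 42 - 15*(-3) = 42 - 6*(-15/2) = 42 + 45 = 87)
Y = -73 (Y = 0 - 1*73 = 0 - 73 = -73)
V(n, x) = x + 11*n
(V(g(-4, 5), 4) + Y)² = ((4 + 11*87) - 73)² = ((4 + 957) - 73)² = (961 - 73)² = 888² = 788544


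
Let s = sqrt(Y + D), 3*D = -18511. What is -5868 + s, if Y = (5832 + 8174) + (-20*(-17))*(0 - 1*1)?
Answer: -5868 + sqrt(67461)/3 ≈ -5781.4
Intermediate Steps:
D = -18511/3 (D = (1/3)*(-18511) = -18511/3 ≈ -6170.3)
Y = 13666 (Y = 14006 + 340*(0 - 1) = 14006 + 340*(-1) = 14006 - 340 = 13666)
s = sqrt(67461)/3 (s = sqrt(13666 - 18511/3) = sqrt(22487/3) = sqrt(67461)/3 ≈ 86.578)
-5868 + s = -5868 + sqrt(67461)/3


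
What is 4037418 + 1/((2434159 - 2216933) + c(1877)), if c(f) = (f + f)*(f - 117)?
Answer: 27552414385189/6824266 ≈ 4.0374e+6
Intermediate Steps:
c(f) = 2*f*(-117 + f) (c(f) = (2*f)*(-117 + f) = 2*f*(-117 + f))
4037418 + 1/((2434159 - 2216933) + c(1877)) = 4037418 + 1/((2434159 - 2216933) + 2*1877*(-117 + 1877)) = 4037418 + 1/(217226 + 2*1877*1760) = 4037418 + 1/(217226 + 6607040) = 4037418 + 1/6824266 = 27552414385189/6824266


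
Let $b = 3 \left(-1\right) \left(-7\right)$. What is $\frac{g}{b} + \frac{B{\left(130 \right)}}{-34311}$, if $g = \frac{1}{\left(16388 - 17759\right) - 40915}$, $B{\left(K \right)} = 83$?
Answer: $- \frac{8193201}{3385374874} \approx -0.0024202$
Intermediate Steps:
$g = - \frac{1}{42286}$ ($g = \frac{1}{-1371 - 40915} = \frac{1}{-42286} = - \frac{1}{42286} \approx -2.3648 \cdot 10^{-5}$)
$b = 21$ ($b = \left(-3\right) \left(-7\right) = 21$)
$\frac{g}{b} + \frac{B{\left(130 \right)}}{-34311} = - \frac{1}{42286 \cdot 21} + \frac{83}{-34311} = \left(- \frac{1}{42286}\right) \frac{1}{21} + 83 \left(- \frac{1}{34311}\right) = - \frac{1}{888006} - \frac{83}{34311} = - \frac{8193201}{3385374874}$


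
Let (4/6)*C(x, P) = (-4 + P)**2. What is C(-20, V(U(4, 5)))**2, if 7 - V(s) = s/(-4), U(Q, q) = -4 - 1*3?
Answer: 5625/1024 ≈ 5.4932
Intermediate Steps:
U(Q, q) = -7 (U(Q, q) = -4 - 3 = -7)
V(s) = 7 + s/4 (V(s) = 7 - s/(-4) = 7 - s*(-1)/4 = 7 - (-1)*s/4 = 7 + s/4)
C(x, P) = 3*(-4 + P)**2/2
C(-20, V(U(4, 5)))**2 = (3*(-4 + (7 + (1/4)*(-7)))**2/2)**2 = (3*(-4 + (7 - 7/4))**2/2)**2 = (3*(-4 + 21/4)**2/2)**2 = (3*(5/4)**2/2)**2 = ((3/2)*(25/16))**2 = (75/32)**2 = 5625/1024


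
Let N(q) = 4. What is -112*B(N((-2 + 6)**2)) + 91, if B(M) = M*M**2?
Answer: -7077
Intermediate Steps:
B(M) = M**3
-112*B(N((-2 + 6)**2)) + 91 = -112*4**3 + 91 = -112*64 + 91 = -7168 + 91 = -7077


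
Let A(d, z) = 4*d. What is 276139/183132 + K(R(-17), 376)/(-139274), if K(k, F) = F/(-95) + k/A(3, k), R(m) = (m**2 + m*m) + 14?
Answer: 1826406986081/1211512492980 ≈ 1.5075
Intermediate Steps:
R(m) = 14 + 2*m**2 (R(m) = (m**2 + m**2) + 14 = 2*m**2 + 14 = 14 + 2*m**2)
K(k, F) = -F/95 + k/12 (K(k, F) = F/(-95) + k/((4*3)) = F*(-1/95) + k/12 = -F/95 + k*(1/12) = -F/95 + k/12)
276139/183132 + K(R(-17), 376)/(-139274) = 276139/183132 + (-1/95*376 + (14 + 2*(-17)**2)/12)/(-139274) = 276139*(1/183132) + (-376/95 + (14 + 2*289)/12)*(-1/139274) = 276139/183132 + (-376/95 + (14 + 578)/12)*(-1/139274) = 276139/183132 + (-376/95 + (1/12)*592)*(-1/139274) = 276139/183132 + (-376/95 + 148/3)*(-1/139274) = 276139/183132 + (12932/285)*(-1/139274) = 276139/183132 - 6466/19846545 = 1826406986081/1211512492980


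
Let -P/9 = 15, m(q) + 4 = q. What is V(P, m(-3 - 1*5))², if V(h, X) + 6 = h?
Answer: 19881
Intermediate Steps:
m(q) = -4 + q
P = -135 (P = -9*15 = -135)
V(h, X) = -6 + h
V(P, m(-3 - 1*5))² = (-6 - 135)² = (-141)² = 19881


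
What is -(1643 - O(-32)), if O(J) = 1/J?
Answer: -52577/32 ≈ -1643.0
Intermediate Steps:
-(1643 - O(-32)) = -(1643 - 1/(-32)) = -(1643 - 1*(-1/32)) = -(1643 + 1/32) = -1*52577/32 = -52577/32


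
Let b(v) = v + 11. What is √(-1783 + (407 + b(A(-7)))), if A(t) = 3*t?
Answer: 3*I*√154 ≈ 37.229*I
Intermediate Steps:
b(v) = 11 + v
√(-1783 + (407 + b(A(-7)))) = √(-1783 + (407 + (11 + 3*(-7)))) = √(-1783 + (407 + (11 - 21))) = √(-1783 + (407 - 10)) = √(-1783 + 397) = √(-1386) = 3*I*√154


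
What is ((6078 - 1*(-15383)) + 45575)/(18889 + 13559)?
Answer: 16759/8112 ≈ 2.0660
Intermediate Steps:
((6078 - 1*(-15383)) + 45575)/(18889 + 13559) = ((6078 + 15383) + 45575)/32448 = (21461 + 45575)*(1/32448) = 67036*(1/32448) = 16759/8112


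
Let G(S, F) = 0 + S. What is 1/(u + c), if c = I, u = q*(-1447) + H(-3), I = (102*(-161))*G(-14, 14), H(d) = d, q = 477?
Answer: -1/460314 ≈ -2.1724e-6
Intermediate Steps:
G(S, F) = S
I = 229908 (I = (102*(-161))*(-14) = -16422*(-14) = 229908)
u = -690222 (u = 477*(-1447) - 3 = -690219 - 3 = -690222)
c = 229908
1/(u + c) = 1/(-690222 + 229908) = 1/(-460314) = -1/460314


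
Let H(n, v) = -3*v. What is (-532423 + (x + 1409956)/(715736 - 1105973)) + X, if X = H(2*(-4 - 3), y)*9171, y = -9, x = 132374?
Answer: -37047793784/130079 ≈ -2.8481e+5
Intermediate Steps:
X = 247617 (X = -3*(-9)*9171 = 27*9171 = 247617)
(-532423 + (x + 1409956)/(715736 - 1105973)) + X = (-532423 + (132374 + 1409956)/(715736 - 1105973)) + 247617 = (-532423 + 1542330/(-390237)) + 247617 = (-532423 + 1542330*(-1/390237)) + 247617 = (-532423 - 514110/130079) + 247617 = -69257565527/130079 + 247617 = -37047793784/130079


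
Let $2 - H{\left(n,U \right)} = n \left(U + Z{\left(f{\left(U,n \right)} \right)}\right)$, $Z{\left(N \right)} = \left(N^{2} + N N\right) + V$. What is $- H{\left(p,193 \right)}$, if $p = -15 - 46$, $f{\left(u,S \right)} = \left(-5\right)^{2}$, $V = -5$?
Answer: $-87720$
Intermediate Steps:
$f{\left(u,S \right)} = 25$
$p = -61$
$Z{\left(N \right)} = -5 + 2 N^{2}$ ($Z{\left(N \right)} = \left(N^{2} + N N\right) - 5 = \left(N^{2} + N^{2}\right) - 5 = 2 N^{2} - 5 = -5 + 2 N^{2}$)
$H{\left(n,U \right)} = 2 - n \left(1245 + U\right)$ ($H{\left(n,U \right)} = 2 - n \left(U - \left(5 - 2 \cdot 25^{2}\right)\right) = 2 - n \left(U + \left(-5 + 2 \cdot 625\right)\right) = 2 - n \left(U + \left(-5 + 1250\right)\right) = 2 - n \left(U + 1245\right) = 2 - n \left(1245 + U\right)$)
$- H{\left(p,193 \right)} = - (2 - -75945 - 193 \left(-61\right)) = - (2 + 75945 + 11773) = \left(-1\right) 87720 = -87720$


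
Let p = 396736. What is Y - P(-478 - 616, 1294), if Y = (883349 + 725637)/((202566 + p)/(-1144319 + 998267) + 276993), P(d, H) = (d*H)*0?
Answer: 117497811636/20227391167 ≈ 5.8088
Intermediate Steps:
P(d, H) = 0 (P(d, H) = (H*d)*0 = 0)
Y = 117497811636/20227391167 (Y = (883349 + 725637)/((202566 + 396736)/(-1144319 + 998267) + 276993) = 1608986/(599302/(-146052) + 276993) = 1608986/(599302*(-1/146052) + 276993) = 1608986/(-299651/73026 + 276993) = 1608986/(20227391167/73026) = 1608986*(73026/20227391167) = 117497811636/20227391167 ≈ 5.8088)
Y - P(-478 - 616, 1294) = 117497811636/20227391167 - 1*0 = 117497811636/20227391167 + 0 = 117497811636/20227391167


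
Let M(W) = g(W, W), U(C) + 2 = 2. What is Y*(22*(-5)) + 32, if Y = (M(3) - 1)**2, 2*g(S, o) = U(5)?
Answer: -78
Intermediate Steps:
U(C) = 0 (U(C) = -2 + 2 = 0)
g(S, o) = 0 (g(S, o) = (1/2)*0 = 0)
M(W) = 0
Y = 1 (Y = (0 - 1)**2 = (-1)**2 = 1)
Y*(22*(-5)) + 32 = 1*(22*(-5)) + 32 = 1*(-110) + 32 = -110 + 32 = -78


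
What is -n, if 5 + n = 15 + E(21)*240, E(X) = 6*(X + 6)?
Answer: -38890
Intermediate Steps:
E(X) = 36 + 6*X (E(X) = 6*(6 + X) = 36 + 6*X)
n = 38890 (n = -5 + (15 + (36 + 6*21)*240) = -5 + (15 + (36 + 126)*240) = -5 + (15 + 162*240) = -5 + (15 + 38880) = -5 + 38895 = 38890)
-n = -1*38890 = -38890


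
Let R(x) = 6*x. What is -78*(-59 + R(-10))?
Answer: 9282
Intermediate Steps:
-78*(-59 + R(-10)) = -78*(-59 + 6*(-10)) = -78*(-59 - 60) = -78*(-119) = 9282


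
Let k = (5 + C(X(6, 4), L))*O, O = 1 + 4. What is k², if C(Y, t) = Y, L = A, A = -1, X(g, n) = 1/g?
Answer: 24025/36 ≈ 667.36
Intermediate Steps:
O = 5
L = -1
k = 155/6 (k = (5 + 1/6)*5 = (5 + ⅙)*5 = (31/6)*5 = 155/6 ≈ 25.833)
k² = (155/6)² = 24025/36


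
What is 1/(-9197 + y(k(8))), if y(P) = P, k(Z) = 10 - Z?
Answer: -1/9195 ≈ -0.00010875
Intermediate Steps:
1/(-9197 + y(k(8))) = 1/(-9197 + (10 - 1*8)) = 1/(-9197 + (10 - 8)) = 1/(-9197 + 2) = 1/(-9195) = -1/9195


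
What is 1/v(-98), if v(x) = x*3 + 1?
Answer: -1/293 ≈ -0.0034130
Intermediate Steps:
v(x) = 1 + 3*x (v(x) = 3*x + 1 = 1 + 3*x)
1/v(-98) = 1/(1 + 3*(-98)) = 1/(1 - 294) = 1/(-293) = -1/293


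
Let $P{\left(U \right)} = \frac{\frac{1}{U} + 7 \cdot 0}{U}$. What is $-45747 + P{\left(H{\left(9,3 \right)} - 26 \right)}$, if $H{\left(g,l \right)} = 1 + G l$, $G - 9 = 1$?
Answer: $- \frac{1143674}{25} \approx -45747.0$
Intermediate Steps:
$G = 10$ ($G = 9 + 1 = 10$)
$H{\left(g,l \right)} = 1 + 10 l$
$P{\left(U \right)} = \frac{1}{U^{2}}$ ($P{\left(U \right)} = \frac{\frac{1}{U} + 0}{U} = \frac{1}{U U} = \frac{1}{U^{2}}$)
$-45747 + P{\left(H{\left(9,3 \right)} - 26 \right)} = -45747 + \frac{1}{\left(\left(1 + 10 \cdot 3\right) - 26\right)^{2}} = -45747 + \frac{1}{\left(\left(1 + 30\right) - 26\right)^{2}} = -45747 + \frac{1}{\left(31 - 26\right)^{2}} = -45747 + \frac{1}{25} = - \frac{1143674}{25}$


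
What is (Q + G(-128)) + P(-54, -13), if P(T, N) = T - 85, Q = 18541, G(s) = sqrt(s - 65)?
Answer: 18402 + I*sqrt(193) ≈ 18402.0 + 13.892*I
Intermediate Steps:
G(s) = sqrt(-65 + s)
P(T, N) = -85 + T
(Q + G(-128)) + P(-54, -13) = (18541 + sqrt(-65 - 128)) + (-85 - 54) = (18541 + sqrt(-193)) - 139 = (18541 + I*sqrt(193)) - 139 = 18402 + I*sqrt(193)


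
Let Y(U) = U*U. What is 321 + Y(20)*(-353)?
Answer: -140879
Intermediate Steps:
Y(U) = U**2
321 + Y(20)*(-353) = 321 + 20**2*(-353) = 321 + 400*(-353) = 321 - 141200 = -140879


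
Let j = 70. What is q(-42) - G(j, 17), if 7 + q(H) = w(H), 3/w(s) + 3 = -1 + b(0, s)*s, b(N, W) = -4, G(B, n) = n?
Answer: -3933/164 ≈ -23.982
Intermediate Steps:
w(s) = 3/(-4 - 4*s) (w(s) = 3/(-3 + (-1 - 4*s)) = 3/(-4 - 4*s))
q(H) = -7 + 3/(4*(-1 - H))
q(-42) - G(j, 17) = (31 + 28*(-42))/(4*(-1 - 1*(-42))) - 1*17 = (31 - 1176)/(4*(-1 + 42)) - 17 = (¼)*(-1145)/41 - 17 = (¼)*(1/41)*(-1145) - 17 = -1145/164 - 17 = -3933/164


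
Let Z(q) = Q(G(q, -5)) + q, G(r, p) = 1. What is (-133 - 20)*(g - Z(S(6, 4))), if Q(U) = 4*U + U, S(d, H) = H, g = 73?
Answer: -9792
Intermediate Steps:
Q(U) = 5*U
Z(q) = 5 + q (Z(q) = 5*1 + q = 5 + q)
(-133 - 20)*(g - Z(S(6, 4))) = (-133 - 20)*(73 - (5 + 4)) = -153*(73 - 1*9) = -153*(73 - 9) = -153*64 = -9792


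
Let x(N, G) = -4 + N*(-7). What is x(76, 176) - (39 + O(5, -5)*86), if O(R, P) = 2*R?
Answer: -1435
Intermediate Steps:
x(N, G) = -4 - 7*N
x(76, 176) - (39 + O(5, -5)*86) = (-4 - 7*76) - (39 + (2*5)*86) = (-4 - 532) - (39 + 10*86) = -536 - (39 + 860) = -536 - 1*899 = -536 - 899 = -1435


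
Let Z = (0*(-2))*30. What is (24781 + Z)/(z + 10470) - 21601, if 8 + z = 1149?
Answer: -250784430/11611 ≈ -21599.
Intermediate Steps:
z = 1141 (z = -8 + 1149 = 1141)
Z = 0 (Z = 0*30 = 0)
(24781 + Z)/(z + 10470) - 21601 = (24781 + 0)/(1141 + 10470) - 21601 = 24781/11611 - 21601 = -250784430/11611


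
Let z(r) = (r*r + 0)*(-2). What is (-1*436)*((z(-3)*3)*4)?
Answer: 94176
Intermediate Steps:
z(r) = -2*r² (z(r) = (r² + 0)*(-2) = r²*(-2) = -2*r²)
(-1*436)*((z(-3)*3)*4) = (-1*436)*((-2*(-3)²*3)*4) = -436*-2*9*3*4 = -436*(-18*3)*4 = -(-23544)*4 = -436*(-216) = 94176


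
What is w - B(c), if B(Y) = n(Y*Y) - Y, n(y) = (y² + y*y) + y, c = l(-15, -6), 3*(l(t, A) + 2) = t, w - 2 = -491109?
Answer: -495965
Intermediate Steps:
w = -491107 (w = 2 - 491109 = -491107)
l(t, A) = -2 + t/3
c = -7 (c = -2 + (⅓)*(-15) = -2 - 5 = -7)
n(y) = y + 2*y² (n(y) = (y² + y²) + y = 2*y² + y = y + 2*y²)
B(Y) = -Y + Y²*(1 + 2*Y²) (B(Y) = (Y*Y)*(1 + 2*(Y*Y)) - Y = Y²*(1 + 2*Y²) - Y = -Y + Y²*(1 + 2*Y²))
w - B(c) = -491107 - (-7)*(-1 - 7 + 2*(-7)³) = -491107 - (-7)*(-1 - 7 + 2*(-343)) = -491107 - (-7)*(-1 - 7 - 686) = -491107 - (-7)*(-694) = -491107 - 1*4858 = -491107 - 4858 = -495965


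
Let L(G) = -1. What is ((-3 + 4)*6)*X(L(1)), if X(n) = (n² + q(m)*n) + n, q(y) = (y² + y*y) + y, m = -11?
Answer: -1386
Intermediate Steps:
q(y) = y + 2*y² (q(y) = (y² + y²) + y = 2*y² + y = y + 2*y²)
X(n) = n² + 232*n (X(n) = (n² + (-11*(1 + 2*(-11)))*n) + n = (n² + (-11*(1 - 22))*n) + n = (n² + (-11*(-21))*n) + n = (n² + 231*n) + n = n² + 232*n)
((-3 + 4)*6)*X(L(1)) = ((-3 + 4)*6)*(-(232 - 1)) = (1*6)*(-1*231) = 6*(-231) = -1386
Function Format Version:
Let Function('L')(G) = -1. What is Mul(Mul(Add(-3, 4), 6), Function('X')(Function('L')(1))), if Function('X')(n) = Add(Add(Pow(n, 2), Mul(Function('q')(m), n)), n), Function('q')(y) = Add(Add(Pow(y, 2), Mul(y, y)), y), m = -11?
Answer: -1386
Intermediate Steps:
Function('q')(y) = Add(y, Mul(2, Pow(y, 2))) (Function('q')(y) = Add(Add(Pow(y, 2), Pow(y, 2)), y) = Add(Mul(2, Pow(y, 2)), y) = Add(y, Mul(2, Pow(y, 2))))
Function('X')(n) = Add(Pow(n, 2), Mul(232, n)) (Function('X')(n) = Add(Add(Pow(n, 2), Mul(Mul(-11, Add(1, Mul(2, -11))), n)), n) = Add(Add(Pow(n, 2), Mul(Mul(-11, Add(1, -22)), n)), n) = Add(Add(Pow(n, 2), Mul(Mul(-11, -21), n)), n) = Add(Add(Pow(n, 2), Mul(231, n)), n) = Add(Pow(n, 2), Mul(232, n)))
Mul(Mul(Add(-3, 4), 6), Function('X')(Function('L')(1))) = Mul(Mul(Add(-3, 4), 6), Mul(-1, Add(232, -1))) = Mul(Mul(1, 6), Mul(-1, 231)) = Mul(6, -231) = -1386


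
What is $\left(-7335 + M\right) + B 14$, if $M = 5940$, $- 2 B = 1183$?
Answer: $-9676$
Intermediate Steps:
$B = - \frac{1183}{2}$ ($B = \left(- \frac{1}{2}\right) 1183 = - \frac{1183}{2} \approx -591.5$)
$\left(-7335 + M\right) + B 14 = \left(-7335 + 5940\right) - 8281 = -1395 - 8281 = -9676$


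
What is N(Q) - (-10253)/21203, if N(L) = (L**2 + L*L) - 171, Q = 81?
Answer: 274610306/21203 ≈ 12951.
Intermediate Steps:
N(L) = -171 + 2*L**2 (N(L) = (L**2 + L**2) - 171 = 2*L**2 - 171 = -171 + 2*L**2)
N(Q) - (-10253)/21203 = (-171 + 2*81**2) - (-10253)/21203 = (-171 + 2*6561) - (-10253)/21203 = (-171 + 13122) - 1*(-10253/21203) = 12951 + 10253/21203 = 274610306/21203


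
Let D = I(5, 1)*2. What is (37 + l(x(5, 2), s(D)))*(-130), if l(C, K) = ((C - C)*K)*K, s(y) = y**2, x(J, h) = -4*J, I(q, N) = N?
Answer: -4810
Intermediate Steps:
D = 2 (D = 1*2 = 2)
l(C, K) = 0 (l(C, K) = (0*K)*K = 0*K = 0)
(37 + l(x(5, 2), s(D)))*(-130) = (37 + 0)*(-130) = 37*(-130) = -4810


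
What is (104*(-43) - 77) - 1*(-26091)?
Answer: 21542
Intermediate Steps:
(104*(-43) - 77) - 1*(-26091) = (-4472 - 77) + 26091 = -4549 + 26091 = 21542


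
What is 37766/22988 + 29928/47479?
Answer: 1511009/664706 ≈ 2.2732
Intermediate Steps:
37766/22988 + 29928/47479 = 37766*(1/22988) + 29928*(1/47479) = 23/14 + 29928/47479 = 1511009/664706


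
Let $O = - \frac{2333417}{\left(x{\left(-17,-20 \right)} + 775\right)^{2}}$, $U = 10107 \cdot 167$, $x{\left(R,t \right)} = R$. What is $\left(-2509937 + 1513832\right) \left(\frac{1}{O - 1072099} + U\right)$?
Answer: $- \frac{345221272876180830791255}{205330607751} \approx -1.6813 \cdot 10^{12}$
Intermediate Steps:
$U = 1687869$
$O = - \frac{2333417}{574564}$ ($O = - \frac{2333417}{\left(-17 + 775\right)^{2}} = - \frac{2333417}{758^{2}} = - \frac{2333417}{574564} \approx -4.0612$)
$\left(-2509937 + 1513832\right) \left(\frac{1}{O - 1072099} + U\right) = \left(-2509937 + 1513832\right) \left(\frac{1}{- \frac{2333417}{574564} - 1072099} + 1687869\right) = - 996105 \left(\frac{1}{- \frac{615991823253}{574564}} + 1687869\right) = - 996105 \left(- \frac{574564}{615991823253} + 1687869\right) = \left(-996105\right) \frac{1039713502721643293}{615991823253} = - \frac{345221272876180830791255}{205330607751}$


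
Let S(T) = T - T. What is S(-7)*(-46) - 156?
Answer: -156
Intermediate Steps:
S(T) = 0
S(-7)*(-46) - 156 = 0*(-46) - 156 = 0 - 156 = -156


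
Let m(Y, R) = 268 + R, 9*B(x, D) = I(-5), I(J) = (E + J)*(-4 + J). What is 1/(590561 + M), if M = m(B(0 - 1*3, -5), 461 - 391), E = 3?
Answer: 1/590899 ≈ 1.6923e-6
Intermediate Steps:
I(J) = (-4 + J)*(3 + J) (I(J) = (3 + J)*(-4 + J) = (-4 + J)*(3 + J))
B(x, D) = 2 (B(x, D) = (-12 + (-5)**2 - 1*(-5))/9 = (-12 + 25 + 5)/9 = (1/9)*18 = 2)
M = 338 (M = 268 + (461 - 391) = 268 + 70 = 338)
1/(590561 + M) = 1/(590561 + 338) = 1/590899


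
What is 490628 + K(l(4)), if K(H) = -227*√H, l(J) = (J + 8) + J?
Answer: 489720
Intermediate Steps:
l(J) = 8 + 2*J (l(J) = (8 + J) + J = 8 + 2*J)
490628 + K(l(4)) = 490628 - 227*√(8 + 2*4) = 490628 - 227*√(8 + 8) = 490628 - 227*√16 = 490628 - 227*4 = 490628 - 908 = 489720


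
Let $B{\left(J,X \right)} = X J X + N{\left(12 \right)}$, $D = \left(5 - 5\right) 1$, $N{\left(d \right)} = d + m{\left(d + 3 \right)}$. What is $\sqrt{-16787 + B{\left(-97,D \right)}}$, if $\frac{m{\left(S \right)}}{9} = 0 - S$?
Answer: $i \sqrt{16910} \approx 130.04 i$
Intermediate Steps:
$m{\left(S \right)} = - 9 S$ ($m{\left(S \right)} = 9 \left(0 - S\right) = 9 \left(- S\right) = - 9 S$)
$N{\left(d \right)} = -27 - 8 d$ ($N{\left(d \right)} = d - 9 \left(d + 3\right) = d - 9 \left(3 + d\right) = d - \left(27 + 9 d\right) = -27 - 8 d$)
$D = 0$ ($D = 0 \cdot 1 = 0$)
$B{\left(J,X \right)} = -123 + J X^{2}$ ($B{\left(J,X \right)} = X J X - 123 = J X X - 123 = J X^{2} - 123 = -123 + J X^{2}$)
$\sqrt{-16787 + B{\left(-97,D \right)}} = \sqrt{-16787 - \left(123 + 97 \cdot 0^{2}\right)} = \sqrt{-16787 - 123} = \sqrt{-16910} = i \sqrt{16910}$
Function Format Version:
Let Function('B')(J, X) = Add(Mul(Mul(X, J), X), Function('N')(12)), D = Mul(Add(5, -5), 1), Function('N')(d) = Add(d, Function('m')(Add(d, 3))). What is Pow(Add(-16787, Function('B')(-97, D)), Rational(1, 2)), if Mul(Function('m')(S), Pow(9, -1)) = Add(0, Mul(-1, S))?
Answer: Mul(I, Pow(16910, Rational(1, 2))) ≈ Mul(130.04, I)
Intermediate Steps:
Function('m')(S) = Mul(-9, S) (Function('m')(S) = Mul(9, Add(0, Mul(-1, S))) = Mul(9, Mul(-1, S)) = Mul(-9, S))
Function('N')(d) = Add(-27, Mul(-8, d)) (Function('N')(d) = Add(d, Mul(-9, Add(d, 3))) = Add(d, Mul(-9, Add(3, d))) = Add(d, Add(-27, Mul(-9, d))) = Add(-27, Mul(-8, d)))
D = 0 (D = Mul(0, 1) = 0)
Function('B')(J, X) = Add(-123, Mul(J, Pow(X, 2))) (Function('B')(J, X) = Add(Mul(Mul(X, J), X), Add(-27, Mul(-8, 12))) = Add(Mul(Mul(J, X), X), Add(-27, -96)) = Add(Mul(J, Pow(X, 2)), -123) = Add(-123, Mul(J, Pow(X, 2))))
Pow(Add(-16787, Function('B')(-97, D)), Rational(1, 2)) = Pow(Add(-16787, Add(-123, Mul(-97, Pow(0, 2)))), Rational(1, 2)) = Pow(Add(-16787, Add(-123, Mul(-97, 0))), Rational(1, 2)) = Pow(Add(-16787, Add(-123, 0)), Rational(1, 2)) = Pow(Add(-16787, -123), Rational(1, 2)) = Pow(-16910, Rational(1, 2)) = Mul(I, Pow(16910, Rational(1, 2)))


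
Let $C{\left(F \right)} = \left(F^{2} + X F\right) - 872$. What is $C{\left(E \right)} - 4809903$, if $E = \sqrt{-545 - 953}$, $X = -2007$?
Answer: $-4812273 - 2007 i \sqrt{1498} \approx -4.8123 \cdot 10^{6} - 77679.0 i$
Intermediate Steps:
$E = i \sqrt{1498}$ ($E = \sqrt{-1498} = i \sqrt{1498} \approx 38.704 i$)
$C{\left(F \right)} = -872 + F^{2} - 2007 F$ ($C{\left(F \right)} = \left(F^{2} - 2007 F\right) - 872 = -872 + F^{2} - 2007 F$)
$C{\left(E \right)} - 4809903 = \left(-872 + \left(i \sqrt{1498}\right)^{2} - 2007 i \sqrt{1498}\right) - 4809903 = \left(-872 - 1498 - 2007 i \sqrt{1498}\right) - 4809903 = \left(-2370 - 2007 i \sqrt{1498}\right) - 4809903 = -4812273 - 2007 i \sqrt{1498}$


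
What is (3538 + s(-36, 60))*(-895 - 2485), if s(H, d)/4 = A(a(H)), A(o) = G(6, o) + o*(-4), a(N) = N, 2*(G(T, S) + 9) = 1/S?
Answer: -124051070/9 ≈ -1.3783e+7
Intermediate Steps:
G(T, S) = -9 + 1/(2*S)
A(o) = -9 + 1/(2*o) - 4*o (A(o) = (-9 + 1/(2*o)) + o*(-4) = (-9 + 1/(2*o)) - 4*o = -9 + 1/(2*o) - 4*o)
s(H, d) = -36 - 16*H + 2/H (s(H, d) = 4*(-9 + 1/(2*H) - 4*H) = -36 - 16*H + 2/H)
(3538 + s(-36, 60))*(-895 - 2485) = (3538 + (-36 - 16*(-36) + 2/(-36)))*(-895 - 2485) = (3538 + (-36 + 576 + 2*(-1/36)))*(-3380) = (3538 + (-36 + 576 - 1/18))*(-3380) = (3538 + 9719/18)*(-3380) = (73403/18)*(-3380) = -124051070/9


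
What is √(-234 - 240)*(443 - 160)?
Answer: 283*I*√474 ≈ 6161.3*I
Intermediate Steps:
√(-234 - 240)*(443 - 160) = √(-474)*283 = (I*√474)*283 = 283*I*√474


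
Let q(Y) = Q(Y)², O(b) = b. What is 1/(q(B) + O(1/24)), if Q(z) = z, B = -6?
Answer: 24/865 ≈ 0.027746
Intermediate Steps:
q(Y) = Y²
1/(q(B) + O(1/24)) = 1/((-6)² + 1/24) = 1/(36 + 1/24) = 1/(865/24) = 24/865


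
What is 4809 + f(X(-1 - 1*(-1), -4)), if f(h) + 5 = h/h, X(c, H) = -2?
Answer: 4805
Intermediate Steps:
f(h) = -4 (f(h) = -5 + h/h = -5 + 1 = -4)
4809 + f(X(-1 - 1*(-1), -4)) = 4809 - 4 = 4805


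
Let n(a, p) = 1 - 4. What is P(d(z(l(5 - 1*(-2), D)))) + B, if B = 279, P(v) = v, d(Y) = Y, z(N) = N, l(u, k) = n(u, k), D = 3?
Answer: 276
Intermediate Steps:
n(a, p) = -3
l(u, k) = -3
P(d(z(l(5 - 1*(-2), D)))) + B = -3 + 279 = 276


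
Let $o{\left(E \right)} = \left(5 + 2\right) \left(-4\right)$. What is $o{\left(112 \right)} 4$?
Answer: $-112$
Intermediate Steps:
$o{\left(E \right)} = -28$ ($o{\left(E \right)} = 7 \left(-4\right) = -28$)
$o{\left(112 \right)} 4 = \left(-28\right) 4 = -112$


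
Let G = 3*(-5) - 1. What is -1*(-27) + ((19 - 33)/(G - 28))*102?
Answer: 654/11 ≈ 59.455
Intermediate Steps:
G = -16 (G = -15 - 1 = -16)
-1*(-27) + ((19 - 33)/(G - 28))*102 = -1*(-27) + ((19 - 33)/(-16 - 28))*102 = 27 - 14/(-44)*102 = 27 - 14*(-1/44)*102 = 27 + (7/22)*102 = 27 + 357/11 = 654/11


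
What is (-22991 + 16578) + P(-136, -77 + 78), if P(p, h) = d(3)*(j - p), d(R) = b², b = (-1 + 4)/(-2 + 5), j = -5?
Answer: -6282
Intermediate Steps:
b = 1 (b = 3/3 = 3*(⅓) = 1)
d(R) = 1 (d(R) = 1² = 1)
P(p, h) = -5 - p (P(p, h) = 1*(-5 - p) = -5 - p)
(-22991 + 16578) + P(-136, -77 + 78) = (-22991 + 16578) + (-5 - 1*(-136)) = -6413 + (-5 + 136) = -6413 + 131 = -6282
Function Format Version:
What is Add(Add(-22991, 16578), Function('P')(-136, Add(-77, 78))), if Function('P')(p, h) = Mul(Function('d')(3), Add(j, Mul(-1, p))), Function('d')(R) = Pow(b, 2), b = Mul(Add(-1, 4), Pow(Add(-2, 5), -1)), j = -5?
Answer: -6282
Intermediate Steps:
b = 1 (b = Mul(3, Pow(3, -1)) = Mul(3, Rational(1, 3)) = 1)
Function('d')(R) = 1 (Function('d')(R) = Pow(1, 2) = 1)
Function('P')(p, h) = Add(-5, Mul(-1, p)) (Function('P')(p, h) = Mul(1, Add(-5, Mul(-1, p))) = Add(-5, Mul(-1, p)))
Add(Add(-22991, 16578), Function('P')(-136, Add(-77, 78))) = Add(Add(-22991, 16578), Add(-5, Mul(-1, -136))) = Add(-6413, Add(-5, 136)) = Add(-6413, 131) = -6282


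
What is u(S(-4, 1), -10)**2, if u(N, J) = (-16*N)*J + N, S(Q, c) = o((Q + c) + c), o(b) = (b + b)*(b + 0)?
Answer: 1658944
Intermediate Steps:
o(b) = 2*b**2 (o(b) = (2*b)*b = 2*b**2)
S(Q, c) = 2*(Q + 2*c)**2 (S(Q, c) = 2*((Q + c) + c)**2 = 2*(Q + 2*c)**2)
u(N, J) = N - 16*J*N (u(N, J) = -16*J*N + N = N - 16*J*N)
u(S(-4, 1), -10)**2 = ((2*(-4 + 2*1)**2)*(1 - 16*(-10)))**2 = ((2*(-4 + 2)**2)*(1 + 160))**2 = ((2*(-2)**2)*161)**2 = ((2*4)*161)**2 = (8*161)**2 = 1288**2 = 1658944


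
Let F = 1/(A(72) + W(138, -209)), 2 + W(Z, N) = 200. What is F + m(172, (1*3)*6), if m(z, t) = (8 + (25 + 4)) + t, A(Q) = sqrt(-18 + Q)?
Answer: 119636/2175 - sqrt(6)/13050 ≈ 55.005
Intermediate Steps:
W(Z, N) = 198 (W(Z, N) = -2 + 200 = 198)
m(z, t) = 37 + t (m(z, t) = (8 + 29) + t = 37 + t)
F = 1/(198 + 3*sqrt(6)) (F = 1/(sqrt(-18 + 72) + 198) = 1/(sqrt(54) + 198) = 1/(3*sqrt(6) + 198) = 1/(198 + 3*sqrt(6)) ≈ 0.0048698)
F + m(172, (1*3)*6) = (11/2175 - sqrt(6)/13050) + (37 + (1*3)*6) = (11/2175 - sqrt(6)/13050) + (37 + 3*6) = (11/2175 - sqrt(6)/13050) + (37 + 18) = (11/2175 - sqrt(6)/13050) + 55 = 119636/2175 - sqrt(6)/13050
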